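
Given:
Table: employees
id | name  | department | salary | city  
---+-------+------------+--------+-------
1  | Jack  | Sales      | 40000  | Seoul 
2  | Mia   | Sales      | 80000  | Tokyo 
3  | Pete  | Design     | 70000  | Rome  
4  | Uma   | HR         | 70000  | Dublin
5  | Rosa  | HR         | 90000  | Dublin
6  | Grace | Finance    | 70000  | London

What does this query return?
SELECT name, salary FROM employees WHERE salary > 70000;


Filtering: salary > 70000
Matching: 2 rows

2 rows:
Mia, 80000
Rosa, 90000


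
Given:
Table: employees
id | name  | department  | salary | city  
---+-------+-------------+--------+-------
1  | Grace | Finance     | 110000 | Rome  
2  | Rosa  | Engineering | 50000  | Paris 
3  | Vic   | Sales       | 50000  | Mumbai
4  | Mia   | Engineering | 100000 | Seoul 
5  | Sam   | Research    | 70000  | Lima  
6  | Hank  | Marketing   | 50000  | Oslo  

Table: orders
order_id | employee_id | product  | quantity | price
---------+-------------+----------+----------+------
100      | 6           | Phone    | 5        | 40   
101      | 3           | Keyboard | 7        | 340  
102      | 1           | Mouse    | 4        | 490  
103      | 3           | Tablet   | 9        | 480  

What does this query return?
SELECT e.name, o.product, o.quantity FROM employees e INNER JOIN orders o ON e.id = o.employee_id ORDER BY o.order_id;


Joining employees.id = orders.employee_id:
  employee Hank (id=6) -> order Phone
  employee Vic (id=3) -> order Keyboard
  employee Grace (id=1) -> order Mouse
  employee Vic (id=3) -> order Tablet


4 rows:
Hank, Phone, 5
Vic, Keyboard, 7
Grace, Mouse, 4
Vic, Tablet, 9


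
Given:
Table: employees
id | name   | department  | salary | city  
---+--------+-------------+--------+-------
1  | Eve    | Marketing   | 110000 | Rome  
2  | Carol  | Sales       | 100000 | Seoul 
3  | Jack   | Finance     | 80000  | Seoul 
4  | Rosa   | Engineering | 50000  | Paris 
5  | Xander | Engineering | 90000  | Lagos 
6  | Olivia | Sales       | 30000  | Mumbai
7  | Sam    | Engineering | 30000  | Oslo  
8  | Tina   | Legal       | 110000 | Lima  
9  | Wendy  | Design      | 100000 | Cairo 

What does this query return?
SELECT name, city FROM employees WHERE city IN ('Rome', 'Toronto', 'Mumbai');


Filtering: city IN ('Rome', 'Toronto', 'Mumbai')
Matching: 2 rows

2 rows:
Eve, Rome
Olivia, Mumbai


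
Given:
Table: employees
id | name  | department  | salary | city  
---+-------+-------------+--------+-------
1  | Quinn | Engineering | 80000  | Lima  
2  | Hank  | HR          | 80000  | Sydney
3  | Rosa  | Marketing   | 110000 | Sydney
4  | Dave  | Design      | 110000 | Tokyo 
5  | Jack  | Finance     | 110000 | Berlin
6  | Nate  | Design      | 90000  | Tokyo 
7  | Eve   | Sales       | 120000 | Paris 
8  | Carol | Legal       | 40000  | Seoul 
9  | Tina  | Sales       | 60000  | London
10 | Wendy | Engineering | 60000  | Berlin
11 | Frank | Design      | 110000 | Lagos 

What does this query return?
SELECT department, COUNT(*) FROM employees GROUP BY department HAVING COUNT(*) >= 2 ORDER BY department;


Groups with count >= 2:
  Design: 3 -> PASS
  Engineering: 2 -> PASS
  Sales: 2 -> PASS
  Finance: 1 -> filtered out
  HR: 1 -> filtered out
  Legal: 1 -> filtered out
  Marketing: 1 -> filtered out


3 groups:
Design, 3
Engineering, 2
Sales, 2


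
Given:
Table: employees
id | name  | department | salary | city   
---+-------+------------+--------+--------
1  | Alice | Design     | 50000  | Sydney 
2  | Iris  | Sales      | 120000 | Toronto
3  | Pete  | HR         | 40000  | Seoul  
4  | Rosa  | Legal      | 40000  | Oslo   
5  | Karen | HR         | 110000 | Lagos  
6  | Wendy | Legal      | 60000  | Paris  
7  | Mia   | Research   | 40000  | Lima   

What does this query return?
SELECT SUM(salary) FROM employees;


SUM(salary) = 50000 + 120000 + 40000 + 40000 + 110000 + 60000 + 40000 = 460000

460000


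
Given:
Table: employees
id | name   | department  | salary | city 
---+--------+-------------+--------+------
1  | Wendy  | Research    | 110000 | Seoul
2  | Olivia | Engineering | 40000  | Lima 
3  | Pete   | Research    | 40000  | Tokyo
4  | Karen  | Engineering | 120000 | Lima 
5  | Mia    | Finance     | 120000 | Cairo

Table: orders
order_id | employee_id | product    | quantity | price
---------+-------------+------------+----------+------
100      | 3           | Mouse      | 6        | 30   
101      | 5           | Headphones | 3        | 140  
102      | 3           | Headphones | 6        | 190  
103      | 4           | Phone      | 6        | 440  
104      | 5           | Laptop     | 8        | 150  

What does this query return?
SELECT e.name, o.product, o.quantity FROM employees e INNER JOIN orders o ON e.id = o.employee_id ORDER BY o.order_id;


Joining employees.id = orders.employee_id:
  employee Pete (id=3) -> order Mouse
  employee Mia (id=5) -> order Headphones
  employee Pete (id=3) -> order Headphones
  employee Karen (id=4) -> order Phone
  employee Mia (id=5) -> order Laptop


5 rows:
Pete, Mouse, 6
Mia, Headphones, 3
Pete, Headphones, 6
Karen, Phone, 6
Mia, Laptop, 8


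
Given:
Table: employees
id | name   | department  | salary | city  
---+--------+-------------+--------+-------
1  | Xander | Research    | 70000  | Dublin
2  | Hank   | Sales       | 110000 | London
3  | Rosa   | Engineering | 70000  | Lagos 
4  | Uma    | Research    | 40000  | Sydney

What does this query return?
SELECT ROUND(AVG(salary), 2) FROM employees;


SUM(salary) = 290000
COUNT = 4
ROUND(AVG, 2) = ROUND(290000 / 4, 2) = 72500.0

72500.0


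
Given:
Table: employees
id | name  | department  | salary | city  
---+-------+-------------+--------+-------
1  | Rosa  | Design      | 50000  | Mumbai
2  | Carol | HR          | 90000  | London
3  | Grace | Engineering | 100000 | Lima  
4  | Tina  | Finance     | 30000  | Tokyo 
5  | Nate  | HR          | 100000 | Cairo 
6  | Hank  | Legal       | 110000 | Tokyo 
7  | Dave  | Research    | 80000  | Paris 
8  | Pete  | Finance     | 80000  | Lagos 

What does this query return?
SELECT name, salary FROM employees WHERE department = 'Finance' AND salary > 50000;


Filtering: department = 'Finance' AND salary > 50000
Matching: 1 rows

1 rows:
Pete, 80000


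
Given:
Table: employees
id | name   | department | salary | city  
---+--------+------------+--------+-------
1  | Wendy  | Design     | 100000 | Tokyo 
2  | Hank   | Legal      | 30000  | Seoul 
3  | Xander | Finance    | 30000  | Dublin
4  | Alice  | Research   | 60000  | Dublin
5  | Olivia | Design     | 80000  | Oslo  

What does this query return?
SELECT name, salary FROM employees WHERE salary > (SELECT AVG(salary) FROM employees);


Subquery: AVG(salary) = 60000.0
Filtering: salary > 60000.0
  Wendy (100000) -> MATCH
  Olivia (80000) -> MATCH


2 rows:
Wendy, 100000
Olivia, 80000


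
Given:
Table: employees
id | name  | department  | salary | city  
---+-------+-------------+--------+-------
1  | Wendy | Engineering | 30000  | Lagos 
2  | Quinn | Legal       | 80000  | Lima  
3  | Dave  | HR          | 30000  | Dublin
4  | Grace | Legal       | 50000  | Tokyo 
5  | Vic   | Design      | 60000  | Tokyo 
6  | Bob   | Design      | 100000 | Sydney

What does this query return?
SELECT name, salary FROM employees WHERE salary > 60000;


Filtering: salary > 60000
Matching: 2 rows

2 rows:
Quinn, 80000
Bob, 100000


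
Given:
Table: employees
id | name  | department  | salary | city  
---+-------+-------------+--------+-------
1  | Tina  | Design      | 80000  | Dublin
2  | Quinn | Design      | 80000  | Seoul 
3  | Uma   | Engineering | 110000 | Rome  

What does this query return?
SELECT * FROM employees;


SELECT * returns all 3 rows with all columns

3 rows:
1, Tina, Design, 80000, Dublin
2, Quinn, Design, 80000, Seoul
3, Uma, Engineering, 110000, Rome


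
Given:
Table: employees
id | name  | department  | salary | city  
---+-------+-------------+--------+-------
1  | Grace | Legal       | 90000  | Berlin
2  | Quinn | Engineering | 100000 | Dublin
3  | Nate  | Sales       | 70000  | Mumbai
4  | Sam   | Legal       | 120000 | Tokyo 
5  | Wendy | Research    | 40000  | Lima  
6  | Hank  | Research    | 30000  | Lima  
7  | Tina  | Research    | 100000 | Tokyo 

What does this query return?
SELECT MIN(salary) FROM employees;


Salaries: 90000, 100000, 70000, 120000, 40000, 30000, 100000
MIN = 30000

30000


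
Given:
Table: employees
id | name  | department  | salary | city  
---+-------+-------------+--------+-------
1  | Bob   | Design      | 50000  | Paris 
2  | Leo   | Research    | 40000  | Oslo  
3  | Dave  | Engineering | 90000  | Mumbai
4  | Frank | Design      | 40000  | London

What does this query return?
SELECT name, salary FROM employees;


Projecting columns: name, salary

4 rows:
Bob, 50000
Leo, 40000
Dave, 90000
Frank, 40000


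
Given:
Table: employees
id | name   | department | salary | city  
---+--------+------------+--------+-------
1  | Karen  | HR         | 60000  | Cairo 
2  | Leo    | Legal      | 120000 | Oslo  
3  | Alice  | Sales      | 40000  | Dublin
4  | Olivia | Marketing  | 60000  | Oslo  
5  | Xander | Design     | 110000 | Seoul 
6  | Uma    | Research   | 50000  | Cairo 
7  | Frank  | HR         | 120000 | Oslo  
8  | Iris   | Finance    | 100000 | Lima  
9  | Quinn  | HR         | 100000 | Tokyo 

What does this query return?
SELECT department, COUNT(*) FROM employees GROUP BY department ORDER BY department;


Assigning each row to its department group:
  Karen -> HR
  Leo -> Legal
  Alice -> Sales
  Olivia -> Marketing
  Xander -> Design
  Uma -> Research
  Frank -> HR
  Iris -> Finance
  Quinn -> HR


7 groups:
Design, 1
Finance, 1
HR, 3
Legal, 1
Marketing, 1
Research, 1
Sales, 1


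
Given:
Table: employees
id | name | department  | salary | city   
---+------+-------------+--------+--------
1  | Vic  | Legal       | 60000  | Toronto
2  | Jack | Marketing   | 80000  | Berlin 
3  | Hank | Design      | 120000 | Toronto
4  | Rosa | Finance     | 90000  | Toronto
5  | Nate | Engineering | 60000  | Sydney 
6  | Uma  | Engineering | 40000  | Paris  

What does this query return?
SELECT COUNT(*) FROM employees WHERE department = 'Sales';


Counting rows where department = 'Sales'


0


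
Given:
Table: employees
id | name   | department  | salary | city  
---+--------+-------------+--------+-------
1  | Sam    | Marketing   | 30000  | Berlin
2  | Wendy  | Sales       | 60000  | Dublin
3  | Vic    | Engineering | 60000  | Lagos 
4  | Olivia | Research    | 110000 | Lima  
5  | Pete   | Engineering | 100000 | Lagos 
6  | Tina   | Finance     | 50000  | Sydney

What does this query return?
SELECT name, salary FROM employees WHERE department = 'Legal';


Filtering: department = 'Legal'
Matching rows: 0

Empty result set (0 rows)


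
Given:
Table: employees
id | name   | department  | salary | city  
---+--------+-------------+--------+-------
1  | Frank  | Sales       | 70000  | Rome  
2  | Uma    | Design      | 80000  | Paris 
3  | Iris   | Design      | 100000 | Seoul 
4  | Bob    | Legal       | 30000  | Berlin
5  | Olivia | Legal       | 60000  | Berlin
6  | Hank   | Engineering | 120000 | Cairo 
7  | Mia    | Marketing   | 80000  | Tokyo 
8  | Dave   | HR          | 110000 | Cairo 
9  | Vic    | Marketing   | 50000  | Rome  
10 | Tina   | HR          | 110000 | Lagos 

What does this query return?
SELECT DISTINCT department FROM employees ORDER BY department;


All 'department' values (row order): Sales, Design, Design, Legal, Legal, Engineering, Marketing, HR, Marketing, HR
Removing duplicates leaves 6 unique value(s).

6 values:
Design
Engineering
HR
Legal
Marketing
Sales


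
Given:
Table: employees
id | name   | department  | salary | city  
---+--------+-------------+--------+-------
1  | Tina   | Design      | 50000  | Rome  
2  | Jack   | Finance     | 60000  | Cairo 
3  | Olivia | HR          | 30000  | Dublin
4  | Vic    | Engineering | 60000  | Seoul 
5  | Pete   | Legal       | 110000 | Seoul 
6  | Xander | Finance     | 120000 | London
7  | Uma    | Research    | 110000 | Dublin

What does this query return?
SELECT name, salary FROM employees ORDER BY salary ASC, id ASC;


Sorting by salary ASC, then id ASC for ties

7 rows:
Olivia, 30000
Tina, 50000
Jack, 60000
Vic, 60000
Pete, 110000
Uma, 110000
Xander, 120000


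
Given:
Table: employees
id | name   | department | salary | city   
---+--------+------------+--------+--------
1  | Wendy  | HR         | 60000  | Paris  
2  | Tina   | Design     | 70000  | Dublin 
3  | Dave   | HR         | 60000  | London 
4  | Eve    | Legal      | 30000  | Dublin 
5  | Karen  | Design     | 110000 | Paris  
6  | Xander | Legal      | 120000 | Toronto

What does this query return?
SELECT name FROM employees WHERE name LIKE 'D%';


LIKE 'D%' matches names starting with 'D'
Matching: 1

1 rows:
Dave


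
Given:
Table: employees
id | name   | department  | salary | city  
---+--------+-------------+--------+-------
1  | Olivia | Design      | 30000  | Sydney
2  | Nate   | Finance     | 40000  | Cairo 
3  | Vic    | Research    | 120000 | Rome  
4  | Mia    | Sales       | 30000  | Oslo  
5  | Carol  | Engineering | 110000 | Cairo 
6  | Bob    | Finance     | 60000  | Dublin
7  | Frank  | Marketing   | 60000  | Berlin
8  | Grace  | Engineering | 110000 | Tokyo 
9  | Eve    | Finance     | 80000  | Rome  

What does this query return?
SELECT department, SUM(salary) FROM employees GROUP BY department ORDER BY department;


Summing salary within each department:
  Design: 30000 = 30000
  Engineering: 110000 + 110000 = 220000
  Finance: 40000 + 60000 + 80000 = 180000
  Marketing: 60000 = 60000
  Research: 120000 = 120000
  Sales: 30000 = 30000


6 groups:
Design, 30000
Engineering, 220000
Finance, 180000
Marketing, 60000
Research, 120000
Sales, 30000


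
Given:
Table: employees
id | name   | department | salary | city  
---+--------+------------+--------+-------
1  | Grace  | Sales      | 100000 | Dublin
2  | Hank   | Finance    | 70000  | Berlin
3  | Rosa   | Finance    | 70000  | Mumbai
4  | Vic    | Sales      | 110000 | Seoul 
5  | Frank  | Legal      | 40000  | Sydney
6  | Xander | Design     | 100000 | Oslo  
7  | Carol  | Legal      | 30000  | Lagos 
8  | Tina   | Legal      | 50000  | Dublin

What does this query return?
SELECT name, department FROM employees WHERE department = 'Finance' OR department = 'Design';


Filtering: department = 'Finance' OR 'Design'
Matching: 3 rows

3 rows:
Hank, Finance
Rosa, Finance
Xander, Design


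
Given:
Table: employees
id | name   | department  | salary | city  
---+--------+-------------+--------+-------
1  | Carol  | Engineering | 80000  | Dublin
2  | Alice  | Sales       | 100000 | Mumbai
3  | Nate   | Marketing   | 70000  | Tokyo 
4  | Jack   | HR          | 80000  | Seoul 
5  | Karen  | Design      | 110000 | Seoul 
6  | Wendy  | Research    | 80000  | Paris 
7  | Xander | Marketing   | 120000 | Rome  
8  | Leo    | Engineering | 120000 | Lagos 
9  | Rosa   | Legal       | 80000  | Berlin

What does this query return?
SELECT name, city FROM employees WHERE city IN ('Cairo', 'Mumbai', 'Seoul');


Filtering: city IN ('Cairo', 'Mumbai', 'Seoul')
Matching: 3 rows

3 rows:
Alice, Mumbai
Jack, Seoul
Karen, Seoul


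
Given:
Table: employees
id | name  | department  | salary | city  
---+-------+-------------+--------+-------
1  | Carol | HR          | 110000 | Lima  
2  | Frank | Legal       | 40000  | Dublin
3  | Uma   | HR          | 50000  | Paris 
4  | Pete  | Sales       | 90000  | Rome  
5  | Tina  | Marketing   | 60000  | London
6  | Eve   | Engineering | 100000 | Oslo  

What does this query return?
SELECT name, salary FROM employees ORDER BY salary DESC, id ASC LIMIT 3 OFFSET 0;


Sort by salary DESC (id ASC tiebreak), then skip 0 and take 3
Rows 1 through 3

3 rows:
Carol, 110000
Eve, 100000
Pete, 90000


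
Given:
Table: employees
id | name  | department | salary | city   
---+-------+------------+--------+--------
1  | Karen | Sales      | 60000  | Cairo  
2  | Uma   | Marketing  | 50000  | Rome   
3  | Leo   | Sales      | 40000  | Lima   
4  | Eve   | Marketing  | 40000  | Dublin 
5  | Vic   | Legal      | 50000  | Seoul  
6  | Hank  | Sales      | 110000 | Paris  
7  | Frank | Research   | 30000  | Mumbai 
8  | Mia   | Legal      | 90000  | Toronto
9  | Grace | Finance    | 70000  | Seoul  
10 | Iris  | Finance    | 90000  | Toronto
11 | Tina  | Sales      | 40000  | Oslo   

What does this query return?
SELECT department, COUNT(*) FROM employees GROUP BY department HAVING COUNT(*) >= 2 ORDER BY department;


Groups with count >= 2:
  Finance: 2 -> PASS
  Legal: 2 -> PASS
  Marketing: 2 -> PASS
  Sales: 4 -> PASS
  Research: 1 -> filtered out


4 groups:
Finance, 2
Legal, 2
Marketing, 2
Sales, 4


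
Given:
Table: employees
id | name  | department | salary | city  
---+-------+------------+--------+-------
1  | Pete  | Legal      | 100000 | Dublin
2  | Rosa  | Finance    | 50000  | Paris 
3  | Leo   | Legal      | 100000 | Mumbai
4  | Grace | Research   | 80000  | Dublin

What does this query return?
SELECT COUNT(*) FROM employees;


COUNT(*) counts all rows

4


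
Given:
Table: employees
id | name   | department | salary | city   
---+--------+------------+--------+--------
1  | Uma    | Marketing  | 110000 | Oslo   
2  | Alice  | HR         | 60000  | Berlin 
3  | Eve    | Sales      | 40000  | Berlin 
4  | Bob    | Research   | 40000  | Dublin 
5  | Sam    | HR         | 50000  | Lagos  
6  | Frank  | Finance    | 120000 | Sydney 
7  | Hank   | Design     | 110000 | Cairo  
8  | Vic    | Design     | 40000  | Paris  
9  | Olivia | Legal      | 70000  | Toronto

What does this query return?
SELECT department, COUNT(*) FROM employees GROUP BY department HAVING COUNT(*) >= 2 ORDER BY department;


Groups with count >= 2:
  Design: 2 -> PASS
  HR: 2 -> PASS
  Finance: 1 -> filtered out
  Legal: 1 -> filtered out
  Marketing: 1 -> filtered out
  Research: 1 -> filtered out
  Sales: 1 -> filtered out


2 groups:
Design, 2
HR, 2


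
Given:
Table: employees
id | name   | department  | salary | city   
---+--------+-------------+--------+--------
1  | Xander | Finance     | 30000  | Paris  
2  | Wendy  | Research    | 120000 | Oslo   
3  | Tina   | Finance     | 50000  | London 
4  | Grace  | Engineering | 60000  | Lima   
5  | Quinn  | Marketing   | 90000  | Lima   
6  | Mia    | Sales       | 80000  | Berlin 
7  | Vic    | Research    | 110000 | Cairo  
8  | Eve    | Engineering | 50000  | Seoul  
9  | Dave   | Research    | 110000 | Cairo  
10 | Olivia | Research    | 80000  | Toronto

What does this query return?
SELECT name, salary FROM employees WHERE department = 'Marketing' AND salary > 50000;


Filtering: department = 'Marketing' AND salary > 50000
Matching: 1 rows

1 rows:
Quinn, 90000


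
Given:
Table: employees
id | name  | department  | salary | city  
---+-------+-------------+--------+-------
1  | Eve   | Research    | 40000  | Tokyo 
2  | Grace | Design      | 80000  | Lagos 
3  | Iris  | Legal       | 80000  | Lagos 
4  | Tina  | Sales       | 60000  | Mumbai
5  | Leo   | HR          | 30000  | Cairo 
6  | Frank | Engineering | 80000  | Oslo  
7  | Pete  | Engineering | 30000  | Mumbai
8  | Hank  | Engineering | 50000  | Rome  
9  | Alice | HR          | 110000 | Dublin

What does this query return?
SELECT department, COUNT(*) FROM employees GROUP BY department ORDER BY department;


Assigning each row to its department group:
  Eve -> Research
  Grace -> Design
  Iris -> Legal
  Tina -> Sales
  Leo -> HR
  Frank -> Engineering
  Pete -> Engineering
  Hank -> Engineering
  Alice -> HR


6 groups:
Design, 1
Engineering, 3
HR, 2
Legal, 1
Research, 1
Sales, 1


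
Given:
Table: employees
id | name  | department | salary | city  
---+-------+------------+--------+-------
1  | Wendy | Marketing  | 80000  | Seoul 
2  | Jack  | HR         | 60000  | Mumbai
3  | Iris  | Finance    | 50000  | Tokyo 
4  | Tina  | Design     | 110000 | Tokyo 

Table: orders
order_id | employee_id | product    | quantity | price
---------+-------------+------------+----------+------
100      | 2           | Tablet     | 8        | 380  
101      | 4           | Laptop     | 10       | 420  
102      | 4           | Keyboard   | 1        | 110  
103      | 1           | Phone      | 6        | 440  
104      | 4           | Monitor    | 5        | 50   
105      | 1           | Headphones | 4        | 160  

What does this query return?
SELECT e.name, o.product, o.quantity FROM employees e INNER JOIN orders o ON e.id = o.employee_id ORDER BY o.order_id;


Joining employees.id = orders.employee_id:
  employee Jack (id=2) -> order Tablet
  employee Tina (id=4) -> order Laptop
  employee Tina (id=4) -> order Keyboard
  employee Wendy (id=1) -> order Phone
  employee Tina (id=4) -> order Monitor
  employee Wendy (id=1) -> order Headphones


6 rows:
Jack, Tablet, 8
Tina, Laptop, 10
Tina, Keyboard, 1
Wendy, Phone, 6
Tina, Monitor, 5
Wendy, Headphones, 4


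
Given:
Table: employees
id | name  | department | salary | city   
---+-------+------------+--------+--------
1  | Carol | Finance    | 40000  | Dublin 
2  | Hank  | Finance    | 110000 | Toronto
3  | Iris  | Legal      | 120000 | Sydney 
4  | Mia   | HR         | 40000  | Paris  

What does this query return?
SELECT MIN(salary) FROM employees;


Salaries: 40000, 110000, 120000, 40000
MIN = 40000

40000


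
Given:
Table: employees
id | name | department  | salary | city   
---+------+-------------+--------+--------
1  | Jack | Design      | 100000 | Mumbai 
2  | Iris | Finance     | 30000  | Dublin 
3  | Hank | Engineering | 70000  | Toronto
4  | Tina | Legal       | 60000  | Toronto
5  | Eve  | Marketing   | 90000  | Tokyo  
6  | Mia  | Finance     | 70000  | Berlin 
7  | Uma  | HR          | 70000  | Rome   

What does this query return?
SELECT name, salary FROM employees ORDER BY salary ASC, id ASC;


Sorting by salary ASC, then id ASC for ties

7 rows:
Iris, 30000
Tina, 60000
Hank, 70000
Mia, 70000
Uma, 70000
Eve, 90000
Jack, 100000


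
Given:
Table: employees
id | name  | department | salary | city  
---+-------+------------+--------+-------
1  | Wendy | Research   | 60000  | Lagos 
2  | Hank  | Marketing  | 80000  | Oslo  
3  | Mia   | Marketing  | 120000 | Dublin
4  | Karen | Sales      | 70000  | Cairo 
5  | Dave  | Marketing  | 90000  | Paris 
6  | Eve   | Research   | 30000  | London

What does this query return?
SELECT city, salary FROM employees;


Projecting columns: city, salary

6 rows:
Lagos, 60000
Oslo, 80000
Dublin, 120000
Cairo, 70000
Paris, 90000
London, 30000


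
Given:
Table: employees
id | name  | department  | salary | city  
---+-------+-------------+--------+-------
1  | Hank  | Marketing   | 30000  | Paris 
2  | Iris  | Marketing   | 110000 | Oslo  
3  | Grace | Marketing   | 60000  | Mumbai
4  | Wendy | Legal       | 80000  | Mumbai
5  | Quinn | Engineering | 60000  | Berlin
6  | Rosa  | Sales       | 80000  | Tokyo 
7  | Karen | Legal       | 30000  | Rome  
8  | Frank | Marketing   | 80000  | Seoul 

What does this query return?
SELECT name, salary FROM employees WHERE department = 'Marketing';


Filtering: department = 'Marketing'
Matching rows: 4

4 rows:
Hank, 30000
Iris, 110000
Grace, 60000
Frank, 80000


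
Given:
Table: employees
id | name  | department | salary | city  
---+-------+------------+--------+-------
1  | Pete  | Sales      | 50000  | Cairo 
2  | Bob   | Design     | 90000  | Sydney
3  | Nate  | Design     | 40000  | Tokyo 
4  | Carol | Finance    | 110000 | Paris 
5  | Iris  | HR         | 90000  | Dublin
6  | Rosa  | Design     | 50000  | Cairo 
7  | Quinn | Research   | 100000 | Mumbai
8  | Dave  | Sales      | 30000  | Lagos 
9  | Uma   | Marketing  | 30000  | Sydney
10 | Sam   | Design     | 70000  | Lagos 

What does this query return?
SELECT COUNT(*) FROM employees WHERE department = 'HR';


Counting rows where department = 'HR'
  Iris -> MATCH


1


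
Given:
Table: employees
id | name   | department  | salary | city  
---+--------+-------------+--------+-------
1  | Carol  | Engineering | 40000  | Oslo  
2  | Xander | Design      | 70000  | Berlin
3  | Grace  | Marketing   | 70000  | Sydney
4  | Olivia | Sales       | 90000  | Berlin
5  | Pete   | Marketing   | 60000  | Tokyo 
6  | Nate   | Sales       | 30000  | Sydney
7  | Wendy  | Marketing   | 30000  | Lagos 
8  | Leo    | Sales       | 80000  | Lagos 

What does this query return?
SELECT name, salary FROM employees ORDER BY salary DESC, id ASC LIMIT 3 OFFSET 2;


Sort by salary DESC (id ASC tiebreak), then skip 2 and take 3
Rows 3 through 5

3 rows:
Xander, 70000
Grace, 70000
Pete, 60000


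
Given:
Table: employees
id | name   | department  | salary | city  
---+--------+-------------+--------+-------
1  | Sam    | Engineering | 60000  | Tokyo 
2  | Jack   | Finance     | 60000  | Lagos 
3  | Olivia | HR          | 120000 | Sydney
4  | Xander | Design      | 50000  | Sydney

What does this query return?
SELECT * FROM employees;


SELECT * returns all 4 rows with all columns

4 rows:
1, Sam, Engineering, 60000, Tokyo
2, Jack, Finance, 60000, Lagos
3, Olivia, HR, 120000, Sydney
4, Xander, Design, 50000, Sydney


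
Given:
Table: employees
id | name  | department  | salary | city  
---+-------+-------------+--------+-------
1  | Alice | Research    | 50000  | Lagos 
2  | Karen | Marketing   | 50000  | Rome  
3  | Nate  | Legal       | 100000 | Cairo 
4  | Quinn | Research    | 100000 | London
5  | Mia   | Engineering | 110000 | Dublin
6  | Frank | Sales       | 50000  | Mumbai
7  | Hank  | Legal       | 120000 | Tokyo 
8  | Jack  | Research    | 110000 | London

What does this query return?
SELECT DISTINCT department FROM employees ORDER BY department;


All 'department' values (row order): Research, Marketing, Legal, Research, Engineering, Sales, Legal, Research
Removing duplicates leaves 5 unique value(s).

5 values:
Engineering
Legal
Marketing
Research
Sales


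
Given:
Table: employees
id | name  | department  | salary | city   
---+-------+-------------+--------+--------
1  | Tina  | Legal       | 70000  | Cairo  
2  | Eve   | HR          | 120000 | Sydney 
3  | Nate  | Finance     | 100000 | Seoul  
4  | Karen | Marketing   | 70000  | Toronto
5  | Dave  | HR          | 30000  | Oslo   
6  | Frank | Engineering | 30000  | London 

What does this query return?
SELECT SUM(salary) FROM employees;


SUM(salary) = 70000 + 120000 + 100000 + 70000 + 30000 + 30000 = 420000

420000


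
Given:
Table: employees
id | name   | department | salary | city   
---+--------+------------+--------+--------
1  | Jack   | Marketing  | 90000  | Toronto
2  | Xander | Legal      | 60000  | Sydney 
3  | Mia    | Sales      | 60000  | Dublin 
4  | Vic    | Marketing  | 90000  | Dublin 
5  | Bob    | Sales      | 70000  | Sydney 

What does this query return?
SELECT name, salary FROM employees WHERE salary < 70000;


Filtering: salary < 70000
Matching: 2 rows

2 rows:
Xander, 60000
Mia, 60000


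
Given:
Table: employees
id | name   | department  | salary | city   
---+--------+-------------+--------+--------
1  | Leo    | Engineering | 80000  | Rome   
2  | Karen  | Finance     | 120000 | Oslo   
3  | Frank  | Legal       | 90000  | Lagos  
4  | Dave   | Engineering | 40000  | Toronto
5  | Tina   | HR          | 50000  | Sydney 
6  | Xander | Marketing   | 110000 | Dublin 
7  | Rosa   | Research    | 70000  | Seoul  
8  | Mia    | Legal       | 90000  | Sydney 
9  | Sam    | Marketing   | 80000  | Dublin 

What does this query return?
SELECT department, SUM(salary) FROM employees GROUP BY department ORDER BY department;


Summing salary within each department:
  Engineering: 80000 + 40000 = 120000
  Finance: 120000 = 120000
  HR: 50000 = 50000
  Legal: 90000 + 90000 = 180000
  Marketing: 110000 + 80000 = 190000
  Research: 70000 = 70000


6 groups:
Engineering, 120000
Finance, 120000
HR, 50000
Legal, 180000
Marketing, 190000
Research, 70000


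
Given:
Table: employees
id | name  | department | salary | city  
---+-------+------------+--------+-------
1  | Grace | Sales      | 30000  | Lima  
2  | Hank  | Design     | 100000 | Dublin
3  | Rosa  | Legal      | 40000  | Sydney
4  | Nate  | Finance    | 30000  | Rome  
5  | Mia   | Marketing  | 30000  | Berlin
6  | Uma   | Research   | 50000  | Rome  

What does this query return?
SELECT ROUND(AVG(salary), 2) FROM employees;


SUM(salary) = 280000
COUNT = 6
ROUND(AVG, 2) = ROUND(280000 / 6, 2) = 46666.67

46666.67


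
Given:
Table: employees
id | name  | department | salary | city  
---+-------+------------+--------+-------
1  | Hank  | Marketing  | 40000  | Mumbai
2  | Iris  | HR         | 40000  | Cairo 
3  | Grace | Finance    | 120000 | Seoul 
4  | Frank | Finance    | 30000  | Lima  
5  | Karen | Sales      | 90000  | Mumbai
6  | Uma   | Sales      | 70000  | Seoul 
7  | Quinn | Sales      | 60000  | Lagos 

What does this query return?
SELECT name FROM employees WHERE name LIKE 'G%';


LIKE 'G%' matches names starting with 'G'
Matching: 1

1 rows:
Grace


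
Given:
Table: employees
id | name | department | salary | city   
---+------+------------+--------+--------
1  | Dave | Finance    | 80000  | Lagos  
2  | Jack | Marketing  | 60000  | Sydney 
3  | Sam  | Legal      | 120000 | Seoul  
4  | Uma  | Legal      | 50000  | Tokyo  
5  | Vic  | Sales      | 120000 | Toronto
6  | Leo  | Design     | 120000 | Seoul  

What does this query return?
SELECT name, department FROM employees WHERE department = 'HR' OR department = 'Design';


Filtering: department = 'HR' OR 'Design'
Matching: 1 rows

1 rows:
Leo, Design


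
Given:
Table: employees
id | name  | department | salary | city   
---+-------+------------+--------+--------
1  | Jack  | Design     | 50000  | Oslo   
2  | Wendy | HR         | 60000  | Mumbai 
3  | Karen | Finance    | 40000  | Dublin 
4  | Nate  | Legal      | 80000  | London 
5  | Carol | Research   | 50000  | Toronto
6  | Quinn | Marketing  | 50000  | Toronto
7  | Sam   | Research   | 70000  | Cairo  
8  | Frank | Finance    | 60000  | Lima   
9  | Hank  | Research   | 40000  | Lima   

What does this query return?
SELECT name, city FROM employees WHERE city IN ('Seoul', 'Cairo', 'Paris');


Filtering: city IN ('Seoul', 'Cairo', 'Paris')
Matching: 1 rows

1 rows:
Sam, Cairo


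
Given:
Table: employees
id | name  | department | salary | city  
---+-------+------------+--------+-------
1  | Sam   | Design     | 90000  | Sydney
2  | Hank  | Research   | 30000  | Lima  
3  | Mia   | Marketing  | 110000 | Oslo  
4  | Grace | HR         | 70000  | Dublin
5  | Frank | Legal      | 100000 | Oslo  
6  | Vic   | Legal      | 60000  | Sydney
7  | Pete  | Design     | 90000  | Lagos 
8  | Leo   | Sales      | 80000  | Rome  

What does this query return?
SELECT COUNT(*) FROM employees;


COUNT(*) counts all rows

8


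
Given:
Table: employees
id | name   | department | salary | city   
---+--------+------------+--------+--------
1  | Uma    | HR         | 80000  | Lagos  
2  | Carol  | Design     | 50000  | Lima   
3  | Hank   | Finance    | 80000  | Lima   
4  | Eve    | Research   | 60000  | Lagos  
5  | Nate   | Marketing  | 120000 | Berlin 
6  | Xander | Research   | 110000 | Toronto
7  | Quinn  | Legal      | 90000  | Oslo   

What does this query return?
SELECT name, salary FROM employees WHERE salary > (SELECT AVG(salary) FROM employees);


Subquery: AVG(salary) = 84285.71
Filtering: salary > 84285.71
  Nate (120000) -> MATCH
  Xander (110000) -> MATCH
  Quinn (90000) -> MATCH


3 rows:
Nate, 120000
Xander, 110000
Quinn, 90000


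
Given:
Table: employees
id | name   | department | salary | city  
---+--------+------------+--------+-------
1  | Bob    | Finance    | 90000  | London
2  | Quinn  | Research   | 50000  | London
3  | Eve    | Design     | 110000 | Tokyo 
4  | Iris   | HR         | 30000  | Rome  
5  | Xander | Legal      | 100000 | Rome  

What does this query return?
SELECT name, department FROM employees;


Projecting columns: name, department

5 rows:
Bob, Finance
Quinn, Research
Eve, Design
Iris, HR
Xander, Legal


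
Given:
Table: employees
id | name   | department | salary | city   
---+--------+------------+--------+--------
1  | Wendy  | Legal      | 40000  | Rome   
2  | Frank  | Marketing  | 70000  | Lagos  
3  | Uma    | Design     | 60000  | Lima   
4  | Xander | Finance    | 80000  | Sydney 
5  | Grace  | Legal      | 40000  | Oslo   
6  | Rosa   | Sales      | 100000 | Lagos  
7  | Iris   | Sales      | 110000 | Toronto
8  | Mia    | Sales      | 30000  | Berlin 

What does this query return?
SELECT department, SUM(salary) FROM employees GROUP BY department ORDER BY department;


Summing salary within each department:
  Design: 60000 = 60000
  Finance: 80000 = 80000
  Legal: 40000 + 40000 = 80000
  Marketing: 70000 = 70000
  Sales: 100000 + 110000 + 30000 = 240000


5 groups:
Design, 60000
Finance, 80000
Legal, 80000
Marketing, 70000
Sales, 240000


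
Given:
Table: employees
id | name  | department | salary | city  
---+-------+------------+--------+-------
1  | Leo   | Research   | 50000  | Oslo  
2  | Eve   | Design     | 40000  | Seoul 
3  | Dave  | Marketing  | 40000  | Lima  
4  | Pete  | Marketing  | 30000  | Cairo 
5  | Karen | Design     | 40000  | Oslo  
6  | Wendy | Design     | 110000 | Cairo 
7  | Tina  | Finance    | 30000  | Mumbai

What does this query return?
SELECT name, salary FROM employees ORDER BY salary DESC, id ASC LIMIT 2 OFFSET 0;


Sort by salary DESC (id ASC tiebreak), then skip 0 and take 2
Rows 1 through 2

2 rows:
Wendy, 110000
Leo, 50000


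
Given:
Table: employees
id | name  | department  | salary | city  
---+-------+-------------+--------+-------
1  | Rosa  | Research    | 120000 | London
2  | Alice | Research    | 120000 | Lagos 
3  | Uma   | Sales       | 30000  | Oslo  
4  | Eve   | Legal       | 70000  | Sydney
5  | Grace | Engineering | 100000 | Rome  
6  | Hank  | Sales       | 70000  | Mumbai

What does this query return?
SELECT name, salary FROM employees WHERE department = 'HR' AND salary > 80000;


Filtering: department = 'HR' AND salary > 80000
Matching: 0 rows

Empty result set (0 rows)


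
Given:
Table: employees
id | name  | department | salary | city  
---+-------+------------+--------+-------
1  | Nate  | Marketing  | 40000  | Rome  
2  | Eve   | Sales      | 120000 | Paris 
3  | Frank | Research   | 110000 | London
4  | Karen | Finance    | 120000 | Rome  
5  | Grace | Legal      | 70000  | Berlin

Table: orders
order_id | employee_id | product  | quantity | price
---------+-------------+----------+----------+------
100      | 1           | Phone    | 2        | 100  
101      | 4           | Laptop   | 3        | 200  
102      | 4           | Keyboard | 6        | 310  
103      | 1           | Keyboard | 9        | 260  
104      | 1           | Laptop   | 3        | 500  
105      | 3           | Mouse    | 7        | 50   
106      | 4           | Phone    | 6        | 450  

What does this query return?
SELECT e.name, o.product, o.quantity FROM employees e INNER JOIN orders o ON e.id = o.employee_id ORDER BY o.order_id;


Joining employees.id = orders.employee_id:
  employee Nate (id=1) -> order Phone
  employee Karen (id=4) -> order Laptop
  employee Karen (id=4) -> order Keyboard
  employee Nate (id=1) -> order Keyboard
  employee Nate (id=1) -> order Laptop
  employee Frank (id=3) -> order Mouse
  employee Karen (id=4) -> order Phone


7 rows:
Nate, Phone, 2
Karen, Laptop, 3
Karen, Keyboard, 6
Nate, Keyboard, 9
Nate, Laptop, 3
Frank, Mouse, 7
Karen, Phone, 6


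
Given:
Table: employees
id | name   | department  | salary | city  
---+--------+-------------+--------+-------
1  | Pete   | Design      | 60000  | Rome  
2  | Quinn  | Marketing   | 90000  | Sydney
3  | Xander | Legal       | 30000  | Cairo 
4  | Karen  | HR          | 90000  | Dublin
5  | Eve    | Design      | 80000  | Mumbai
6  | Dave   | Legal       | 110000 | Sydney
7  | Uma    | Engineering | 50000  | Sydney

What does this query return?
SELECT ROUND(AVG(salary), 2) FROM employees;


SUM(salary) = 510000
COUNT = 7
ROUND(AVG, 2) = ROUND(510000 / 7, 2) = 72857.14

72857.14


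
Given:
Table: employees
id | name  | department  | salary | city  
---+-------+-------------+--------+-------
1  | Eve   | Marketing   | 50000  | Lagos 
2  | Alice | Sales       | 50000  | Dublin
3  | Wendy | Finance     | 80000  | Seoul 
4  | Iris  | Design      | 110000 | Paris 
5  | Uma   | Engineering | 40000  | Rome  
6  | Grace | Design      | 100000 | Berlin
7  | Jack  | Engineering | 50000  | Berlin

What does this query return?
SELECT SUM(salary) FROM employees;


SUM(salary) = 50000 + 50000 + 80000 + 110000 + 40000 + 100000 + 50000 = 480000

480000


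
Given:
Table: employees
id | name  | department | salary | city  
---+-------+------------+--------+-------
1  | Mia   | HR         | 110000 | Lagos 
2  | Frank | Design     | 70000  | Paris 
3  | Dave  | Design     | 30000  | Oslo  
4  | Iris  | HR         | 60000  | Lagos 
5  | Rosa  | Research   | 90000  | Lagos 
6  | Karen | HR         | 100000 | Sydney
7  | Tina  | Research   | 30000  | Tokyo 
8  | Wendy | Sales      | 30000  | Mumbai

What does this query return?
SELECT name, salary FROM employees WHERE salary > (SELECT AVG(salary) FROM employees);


Subquery: AVG(salary) = 65000.0
Filtering: salary > 65000.0
  Mia (110000) -> MATCH
  Frank (70000) -> MATCH
  Rosa (90000) -> MATCH
  Karen (100000) -> MATCH


4 rows:
Mia, 110000
Frank, 70000
Rosa, 90000
Karen, 100000


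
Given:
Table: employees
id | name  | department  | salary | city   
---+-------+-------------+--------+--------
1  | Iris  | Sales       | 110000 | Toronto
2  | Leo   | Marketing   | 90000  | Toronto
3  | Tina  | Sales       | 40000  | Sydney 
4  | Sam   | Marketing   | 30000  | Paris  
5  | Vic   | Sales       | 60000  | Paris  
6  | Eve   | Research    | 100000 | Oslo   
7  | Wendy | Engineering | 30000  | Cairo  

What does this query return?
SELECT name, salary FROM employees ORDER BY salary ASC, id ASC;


Sorting by salary ASC, then id ASC for ties

7 rows:
Sam, 30000
Wendy, 30000
Tina, 40000
Vic, 60000
Leo, 90000
Eve, 100000
Iris, 110000


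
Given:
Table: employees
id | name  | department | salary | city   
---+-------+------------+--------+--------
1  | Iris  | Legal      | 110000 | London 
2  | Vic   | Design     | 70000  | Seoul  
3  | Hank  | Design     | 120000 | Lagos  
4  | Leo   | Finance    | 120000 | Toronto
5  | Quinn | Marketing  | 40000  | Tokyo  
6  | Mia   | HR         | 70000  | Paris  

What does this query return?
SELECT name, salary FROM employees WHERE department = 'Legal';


Filtering: department = 'Legal'
Matching rows: 1

1 rows:
Iris, 110000


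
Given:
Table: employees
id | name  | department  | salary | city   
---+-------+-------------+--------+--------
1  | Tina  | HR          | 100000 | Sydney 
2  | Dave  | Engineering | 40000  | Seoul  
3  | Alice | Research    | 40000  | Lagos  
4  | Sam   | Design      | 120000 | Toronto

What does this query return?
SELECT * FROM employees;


SELECT * returns all 4 rows with all columns

4 rows:
1, Tina, HR, 100000, Sydney
2, Dave, Engineering, 40000, Seoul
3, Alice, Research, 40000, Lagos
4, Sam, Design, 120000, Toronto


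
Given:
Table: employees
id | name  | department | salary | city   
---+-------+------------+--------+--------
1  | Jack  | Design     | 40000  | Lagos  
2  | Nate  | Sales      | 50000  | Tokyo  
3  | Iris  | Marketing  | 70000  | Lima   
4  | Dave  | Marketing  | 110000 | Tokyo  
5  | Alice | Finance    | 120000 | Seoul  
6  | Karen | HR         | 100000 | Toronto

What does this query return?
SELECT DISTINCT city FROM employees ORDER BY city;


All 'city' values (row order): Lagos, Tokyo, Lima, Tokyo, Seoul, Toronto
Removing duplicates leaves 5 unique value(s).

5 values:
Lagos
Lima
Seoul
Tokyo
Toronto


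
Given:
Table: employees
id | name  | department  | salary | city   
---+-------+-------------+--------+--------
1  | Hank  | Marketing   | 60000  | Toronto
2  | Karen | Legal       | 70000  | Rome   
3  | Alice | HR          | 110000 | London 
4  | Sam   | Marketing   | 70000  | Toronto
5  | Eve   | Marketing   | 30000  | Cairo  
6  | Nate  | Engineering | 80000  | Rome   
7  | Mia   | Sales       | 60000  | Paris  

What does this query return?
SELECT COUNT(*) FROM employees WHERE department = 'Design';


Counting rows where department = 'Design'


0
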